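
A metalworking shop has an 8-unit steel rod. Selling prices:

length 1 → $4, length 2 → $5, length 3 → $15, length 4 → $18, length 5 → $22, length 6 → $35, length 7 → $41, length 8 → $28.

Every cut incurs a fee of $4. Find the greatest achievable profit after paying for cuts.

Build r[k] bottom-up: r[k] = max over allowed piece i of (p[i] + r[k−i]) − 4 per cut.
r[1] = 4
r[2] = 5
r[3] = 15
r[4] = 18
r[5] = 22
r[6] = 35
r[7] = 41
r[8] = 41  (first piece 1, then r[7]=41)
One optimal plan: pieces 7 + 1 (1 cut) → $45 − $4 = $41.

41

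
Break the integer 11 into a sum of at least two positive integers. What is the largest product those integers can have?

54

Let f[k] be the best product for length k (with at least one cut). For each first piece i, the rest contributes max(k−i, f[k−i]).
Small cases: f[2]=1, f[3]=2, f[4]=4, f[5]=6, f[6]=9.
f[7] = 2·max(5,6) = 2·6 = 12
f[8] = 2·max(6,9) = 2·9 = 18
f[9] = 3·max(6,9) = 3·9 = 27
f[10] = 2·max(8,18) = 2·18 = 36
f[11] = 2·max(9,27) = 2·27 = 54
One optimal split: 3 + 3 + 3 + 2; product 3·3·3·2 = 54.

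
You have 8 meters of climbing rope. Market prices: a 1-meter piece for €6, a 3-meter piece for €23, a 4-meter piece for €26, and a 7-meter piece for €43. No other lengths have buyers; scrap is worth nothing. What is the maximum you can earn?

58

Consider every possible first cut. f[k] is the best of p[i]+f[k−i] over all sellable i≤k.
f[1] = 6
f[2] = 12  (first piece 1, then f[1]=6)
f[3] = max(6+12, 23+0) = 23
f[4] = max(6+23, 23+6, 26+0) = 29
f[5] = max(6+29, 23+12, 26+6) = 35
f[6] = max(6+35, 23+23, 26+12) = 46
f[7] = max(6+46, 23+29, 26+23, 43+0) = 52
f[8] = max(6+52, 23+35, 26+29, 43+6) = 58
One optimal cutting: 3 + 3 + 1 + 1 → €58.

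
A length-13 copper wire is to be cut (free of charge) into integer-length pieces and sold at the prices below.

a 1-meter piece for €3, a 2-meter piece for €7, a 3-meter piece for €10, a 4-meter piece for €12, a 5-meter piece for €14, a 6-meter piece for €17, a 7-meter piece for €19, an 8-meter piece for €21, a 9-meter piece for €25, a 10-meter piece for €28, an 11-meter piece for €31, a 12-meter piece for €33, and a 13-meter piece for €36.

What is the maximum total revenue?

Let best[k] be the best obtainable value from length k. For each k, try every first piece i and keep the best of price[i] + best[k−i].
best[1] = 3
best[2] = 7
best[3] = 10  (first piece 1, then best[2]=7)
best[4] = 14  (first piece 2, then best[2]=7)
best[5] = 17  (first piece 1, then best[4]=14)
best[6] = 21  (first piece 2, then best[4]=14)
best[7] = 24  (first piece 1, then best[6]=21)
best[8] = 28  (first piece 2, then best[6]=21)
best[9] = 31  (first piece 1, then best[8]=28)
best[10] = 35  (first piece 2, then best[8]=28)
best[11] = 38  (first piece 1, then best[10]=35)
best[12] = 42  (first piece 2, then best[10]=35)
best[13] = 45  (first piece 1, then best[12]=42)
One optimal cutting: 2 + 2 + 2 + 2 + 2 + 2 + 1 → €7 + €7 + €7 + €7 + €7 + €7 + €3 = €45.

45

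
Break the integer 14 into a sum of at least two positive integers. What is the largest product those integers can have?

162

Define prod[k] = max over 1≤i<k of i · max(k−i, prod[k−i]); the inner max lets the remainder stay uncut if that's better.
prod[2] = 1·max(1,0) = 1·1 = 1
prod[3] = 1·max(2,1) = 1·2 = 2
prod[4] = 2·max(2,1) = 2·2 = 4
prod[5] = 2·max(3,2) = 2·3 = 6
prod[6] = 3·max(3,2) = 3·3 = 9
prod[7] = 2·max(5,6) = 2·6 = 12
prod[8] = 2·max(6,9) = 2·9 = 18
prod[9] = 3·max(6,9) = 3·9 = 27
prod[10] = 2·max(8,18) = 2·18 = 36
prod[11] = 2·max(9,27) = 2·27 = 54
prod[12] = 3·max(9,27) = 3·27 = 81
prod[13] = 2·max(11,54) = 2·54 = 108
prod[14] = 2·max(12,81) = 2·81 = 162
One optimal split: 3 + 3 + 3 + 3 + 2; product 3·3·3·3·2 = 162.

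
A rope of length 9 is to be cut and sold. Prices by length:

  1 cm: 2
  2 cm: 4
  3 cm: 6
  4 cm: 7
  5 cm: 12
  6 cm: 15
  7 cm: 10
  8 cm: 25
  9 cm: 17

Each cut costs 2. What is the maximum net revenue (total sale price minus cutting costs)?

25

Let net[k] be the best obtainable value from length k. For each k, try every first piece i and keep the best of price[i] + net[k−i] minus the 2 cut fee when i<k.
net[1] = 2
net[2] = max(2+2-2, 4+0) = 4
net[3] = max(2+4-2, 4+2-2, 6+0) = 6
net[4] = max(2+6-2, 4+4-2, 6+2-2, 7+0) = 7
net[5] = max(2+7-2, 4+6-2, 6+4-2, 7+2-2, 12+0) = 12
net[6] = max(2+12-2, 4+7-2, 6+6-2, 7+4-2, 12+2-2, 15+0) = 15
net[7] = max(2+15-2, 4+12-2, 6+7-2, …, 15+2-2, 10+0) = 15
net[8] = max(2+15-2, 4+15-2, 6+12-2, …, 10+2-2, 25+0) = 25
net[9] = max(2+25-2, 4+15-2, 6+15-2, …, 25+2-2, 17+0) = 25
One optimal plan: pieces 8 + 1 (1 cut) → 27 − 2 = 25.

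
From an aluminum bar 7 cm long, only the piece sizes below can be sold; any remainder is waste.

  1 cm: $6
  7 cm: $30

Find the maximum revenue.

42

Consider every possible first cut. r[k] is the best of p[i]+r[k−i] over all sellable i≤k.
r[1] = 6
r[2] = 12  (first piece 1, then r[1]=6)
r[3] = 18  (first piece 1, then r[2]=12)
r[4] = 24  (first piece 1, then r[3]=18)
r[5] = 30  (first piece 1, then r[4]=24)
r[6] = 36  (first piece 1, then r[5]=30)
r[7] = 42  (first piece 1, then r[6]=36)
One optimal cutting: 1 + 1 + 1 + 1 + 1 + 1 + 1 → $42.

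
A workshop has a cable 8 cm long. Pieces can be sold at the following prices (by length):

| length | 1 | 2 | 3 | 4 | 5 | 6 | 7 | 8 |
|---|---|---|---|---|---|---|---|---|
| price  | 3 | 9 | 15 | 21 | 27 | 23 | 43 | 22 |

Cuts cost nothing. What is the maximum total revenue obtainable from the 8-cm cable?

Build R[k] bottom-up: R[k] = max over allowed piece i of (p[i] + R[k−i]).
R[1] = 3
R[2] = 9
R[3] = 15
R[4] = 21
R[5] = 27
R[6] = 30  (first piece 1, then R[5]=27)
R[7] = 43
R[8] = 46  (first piece 1, then R[7]=43)
One optimal cutting: 7 + 1 → €43 + €3 = €46.

46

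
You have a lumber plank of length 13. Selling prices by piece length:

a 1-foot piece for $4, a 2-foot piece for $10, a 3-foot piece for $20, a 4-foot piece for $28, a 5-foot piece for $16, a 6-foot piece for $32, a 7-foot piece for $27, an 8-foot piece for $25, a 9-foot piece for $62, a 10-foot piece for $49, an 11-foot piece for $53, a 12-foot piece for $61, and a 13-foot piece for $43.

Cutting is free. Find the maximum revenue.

Let R[k] be the best obtainable value from length k. For each k, try every first piece i and keep the best of price[i] + R[k−i].
R[1] = 4
R[2] = 10
R[3] = 20
R[4] = 28
R[5] = 32  (first piece 1, then R[4]=28)
R[6] = 40  (first piece 3, then R[3]=20)
R[7] = 48  (first piece 3, then R[4]=28)
R[8] = 56  (first piece 4, then R[4]=28)
R[9] = 62
R[10] = 68  (first piece 3, then R[7]=48)
R[11] = 76  (first piece 3, then R[8]=56)
R[12] = 84  (first piece 4, then R[8]=56)
R[13] = 90  (first piece 4, then R[9]=62)
One optimal cutting: 9 + 4 → $62 + $28 = $90.

90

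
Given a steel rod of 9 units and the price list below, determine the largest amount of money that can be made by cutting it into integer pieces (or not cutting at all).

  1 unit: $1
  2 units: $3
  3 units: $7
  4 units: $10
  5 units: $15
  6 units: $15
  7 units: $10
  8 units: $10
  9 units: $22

25

Consider every possible first cut. r[k] is the best of p[i]+r[k−i] over all sellable i≤k.
r[1] = 1
r[2] = max(1+1, 3+0) = 3
r[3] = max(1+3, 3+1, 7+0) = 7
r[4] = max(1+7, 3+3, 7+1, 10+0) = 10
r[5] = max(1+10, 3+7, 7+3, 10+1, 15+0) = 15
r[6] = max(1+15, 3+10, 7+7, 10+3, 15+1, 15+0) = 16
r[7] = max(1+16, 3+15, 7+10, …, 15+1, 10+0) = 18
r[8] = max(1+18, 3+16, 7+15, …, 10+1, 10+0) = 22
r[9] = max(1+22, 3+18, 7+16, …, 10+1, 22+0) = 25
One optimal cutting: 5 + 4 → $15 + $10 = $25.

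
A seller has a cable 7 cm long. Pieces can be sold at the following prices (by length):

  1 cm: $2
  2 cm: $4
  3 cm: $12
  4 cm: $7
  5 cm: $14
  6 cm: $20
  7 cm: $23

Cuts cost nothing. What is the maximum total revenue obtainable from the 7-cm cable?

Build R[k] bottom-up: R[k] = max over allowed piece i of (p[i] + R[k−i]).
R[1] = 2
R[2] = 4  (first piece 1, then R[1]=2)
R[3] = 12
R[4] = 14  (first piece 1, then R[3]=12)
R[5] = 16  (first piece 1, then R[4]=14)
R[6] = 24  (first piece 3, then R[3]=12)
R[7] = 26  (first piece 1, then R[6]=24)
One optimal cutting: 3 + 3 + 1 → $12 + $12 + $2 = $26.

26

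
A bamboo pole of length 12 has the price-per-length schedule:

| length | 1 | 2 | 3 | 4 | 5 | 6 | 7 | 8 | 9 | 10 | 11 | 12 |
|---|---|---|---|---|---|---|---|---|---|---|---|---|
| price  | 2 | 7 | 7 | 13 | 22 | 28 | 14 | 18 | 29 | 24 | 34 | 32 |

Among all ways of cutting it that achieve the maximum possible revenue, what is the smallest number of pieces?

Let r[k] be the best obtainable value from length k. For each k, try every first piece i and keep the best of price[i] + r[k−i].
r[1] = 2
r[2] = max(2+2, 7+0) = 7
r[3] = max(2+7, 7+2, 7+0) = 9
r[4] = max(2+9, 7+7, 7+2, 13+0) = 14
r[5] = max(2+14, 7+9, 7+7, 13+2, 22+0) = 22
r[6] = max(2+22, 7+14, 7+9, 13+7, 22+2, 28+0) = 28
r[7] = max(2+28, 7+22, 7+14, …, 28+2, 14+0) = 30
r[8] = max(2+30, 7+28, 7+22, …, 14+2, 18+0) = 35
r[9] = max(2+35, 7+30, 7+28, …, 18+2, 29+0) = 37
r[10] = max(2+37, 7+35, 7+30, …, 29+2, 24+0) = 44
r[11] = max(2+44, 7+37, 7+35, …, 24+2, 34+0) = 50
r[12] = max(2+50, 7+44, 7+37, …, 34+2, 32+0) = 56
Maximum revenue is $56.
Now minimize piece count subject to staying optimal: for each k, pieces[k] = 1 + min over i with p[i]+r[k−i]=r[k] of pieces[k−i].
pieces[9] = 3
pieces[10] = 2
pieces[11] = 2
pieces[12] = 2

2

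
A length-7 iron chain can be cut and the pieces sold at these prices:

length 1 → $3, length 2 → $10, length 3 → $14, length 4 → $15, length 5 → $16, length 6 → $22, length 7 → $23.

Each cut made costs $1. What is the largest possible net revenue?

Build v[k] bottom-up: v[k] = max over allowed piece i of (p[i] + v[k−i]) − 1 per cut.
v[1] = 3
v[2] = 10
v[3] = 14
v[4] = 19  (first piece 2, then v[2]=10)
v[5] = 23  (first piece 2, then v[3]=14)
v[6] = 28  (first piece 2, then v[4]=19)
v[7] = 32  (first piece 2, then v[5]=23)
One optimal plan: pieces 3 + 2 + 2 (2 cuts) → $34 − $2 = $32.

32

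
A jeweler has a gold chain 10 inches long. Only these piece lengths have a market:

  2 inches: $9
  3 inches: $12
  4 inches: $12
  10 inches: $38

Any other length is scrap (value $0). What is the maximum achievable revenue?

45

Build f[k] bottom-up: f[k] = max over allowed piece i of (p[i] + f[k−i]).
f[1] = 0
f[2] = 9
f[3] = max(9+0, 12+0) = 12
f[4] = max(9+9, 12+0, 12+0) = 18
f[5] = max(9+12, 12+9, 12+0) = 21
f[6] = max(9+18, 12+12, 12+9) = 27
f[7] = max(9+21, 12+18, 12+12) = 30
f[8] = max(9+27, 12+21, 12+18) = 36
f[9] = max(9+30, 12+27, 12+21) = 39
f[10] = max(9+36, 12+30, 12+27, 38+0) = 45
One optimal cutting: 2 + 2 + 2 + 2 + 2 → $45.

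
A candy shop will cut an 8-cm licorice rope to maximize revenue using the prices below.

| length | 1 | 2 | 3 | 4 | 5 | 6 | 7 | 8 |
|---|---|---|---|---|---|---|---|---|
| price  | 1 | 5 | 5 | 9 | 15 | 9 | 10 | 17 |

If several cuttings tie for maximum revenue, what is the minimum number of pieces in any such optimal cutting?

Build r[k] bottom-up: r[k] = max over allowed piece i of (p[i] + r[k−i]).
r[1] = 1
r[2] = 5
r[3] = 6  (first piece 1, then r[2]=5)
r[4] = 10  (first piece 2, then r[2]=5)
r[5] = 15
r[6] = 16  (first piece 1, then r[5]=15)
r[7] = 20  (first piece 2, then r[5]=15)
r[8] = 21  (first piece 1, then r[7]=20)
Maximum revenue is ¢21.
Now minimize piece count subject to staying optimal: for each k, pieces[k] = 1 + min over i with p[i]+r[k−i]=r[k] of pieces[k−i].
pieces[5] = 1
pieces[6] = 2
pieces[7] = 2
pieces[8] = 3

3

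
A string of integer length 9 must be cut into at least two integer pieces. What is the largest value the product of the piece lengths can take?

Let P[k] be the best product for length k (with at least one cut). For each first piece i, the rest contributes max(k−i, P[k−i]).
P[2] = 1×max(1,0) = 1×1 = 1
P[3] = max(1×2, 2×1) = 2
P[4] = max(1×3, 2×2, 3×1) = 4
P[5] = max(1×4, 2×3, 3×2, 4×1) = 6
P[6] = max(1×6, 2×4, 3×3, 4×2, 5×1) = 9
P[7] = max(1×9, 2×6, 3×4, 4×3, 5×2, 6×1) = 12
P[8] = max(1×12, 2×9, 3×6, …, 6×2, 7×1) = 18
P[9] = max(1×18, 2×12, 3×9, …, 7×2, 8×1) = 27
One optimal split: 3 + 3 + 3; product 3×3×3 = 27.

27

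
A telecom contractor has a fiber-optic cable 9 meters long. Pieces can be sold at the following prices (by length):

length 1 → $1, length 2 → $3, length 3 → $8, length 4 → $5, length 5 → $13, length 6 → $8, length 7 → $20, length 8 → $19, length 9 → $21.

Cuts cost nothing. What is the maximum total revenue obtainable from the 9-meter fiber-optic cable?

Build r[k] bottom-up: r[k] = max over allowed piece i of (p[i] + r[k−i]).
r[1] = 1
r[2] = 3
r[3] = 8
r[4] = 9  (first piece 1, then r[3]=8)
r[5] = 13
r[6] = 16  (first piece 3, then r[3]=8)
r[7] = 20
r[8] = 21  (first piece 1, then r[7]=20)
r[9] = 24  (first piece 3, then r[6]=16)
One optimal cutting: 3 + 3 + 3 → $8 + $8 + $8 = $24.

24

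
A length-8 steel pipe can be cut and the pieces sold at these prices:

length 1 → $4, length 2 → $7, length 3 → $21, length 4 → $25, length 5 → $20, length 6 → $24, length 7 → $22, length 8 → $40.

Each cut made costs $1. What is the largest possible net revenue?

49

Build r[k] bottom-up: r[k] = max over allowed piece i of (p[i] + r[k−i]) − 1 per cut.
r[1] = 4
r[2] = max(4+4-1, 7+0) = 7
r[3] = max(4+7-1, 7+4-1, 21+0) = 21
r[4] = max(4+21-1, 7+7-1, 21+4-1, 25+0) = 25
r[5] = max(4+25-1, 7+21-1, 21+7-1, 25+4-1, 20+0) = 28
r[6] = max(4+28-1, 7+25-1, 21+21-1, 25+7-1, 20+4-1, 24+0) = 41
r[7] = max(4+41-1, 7+28-1, 21+25-1, …, 24+4-1, 22+0) = 45
r[8] = max(4+45-1, 7+41-1, 21+28-1, …, 22+4-1, 40+0) = 49
One optimal plan: pieces 4 + 4 (1 cut) → $50 − $1 = $49.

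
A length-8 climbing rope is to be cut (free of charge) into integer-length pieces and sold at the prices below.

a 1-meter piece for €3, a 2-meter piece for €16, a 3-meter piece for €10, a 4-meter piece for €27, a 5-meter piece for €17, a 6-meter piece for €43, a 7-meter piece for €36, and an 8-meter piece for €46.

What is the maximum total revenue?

Consider every possible first cut. R[k] is the best of p[i]+R[k−i] over all sellable i≤k.
R[1] = 3
R[2] = max(3+3, 16+0) = 16
R[3] = max(3+16, 16+3, 10+0) = 19
R[4] = max(3+19, 16+16, 10+3, 27+0) = 32
R[5] = max(3+32, 16+19, 10+16, 27+3, 17+0) = 35
R[6] = max(3+35, 16+32, 10+19, 27+16, 17+3, 43+0) = 48
R[7] = max(3+48, 16+35, 10+32, …, 43+3, 36+0) = 51
R[8] = max(3+51, 16+48, 10+35, …, 36+3, 46+0) = 64
One optimal cutting: 2 + 2 + 2 + 2 → €16 + €16 + €16 + €16 = €64.

64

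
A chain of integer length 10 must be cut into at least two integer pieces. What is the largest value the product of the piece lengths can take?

Fill f[k] for k=2..10: at each k try every first piece i and multiply by the better of (k−i) uncut or f[k−i].
f[2] = 1*max(1,0) = 1*1 = 1
f[3] = max(1*2, 2*1) = 2
f[4] = max(1*3, 2*2, 3*1) = 4
f[5] = max(1*4, 2*3, 3*2, 4*1) = 6
f[6] = max(1*6, 2*4, 3*3, 4*2, 5*1) = 9
f[7] = max(1*9, 2*6, 3*4, 4*3, 5*2, 6*1) = 12
f[8] = max(1*12, 2*9, 3*6, …, 6*2, 7*1) = 18
f[9] = max(1*18, 2*12, 3*9, …, 7*2, 8*1) = 27
f[10] = max(1*27, 2*18, 3*12, …, 8*2, 9*1) = 36
One optimal split: 3 + 3 + 2 + 2; product 3*3*2*2 = 36.

36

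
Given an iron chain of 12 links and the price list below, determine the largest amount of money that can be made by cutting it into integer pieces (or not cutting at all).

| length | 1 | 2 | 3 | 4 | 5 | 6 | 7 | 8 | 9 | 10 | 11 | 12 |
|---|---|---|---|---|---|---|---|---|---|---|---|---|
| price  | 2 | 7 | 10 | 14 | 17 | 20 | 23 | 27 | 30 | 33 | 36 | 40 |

42

Build v[k] bottom-up: v[k] = max over allowed piece i of (p[i] + v[k−i]).
v[1] = 2
v[2] = max(2+2, 7+0) = 7
v[3] = max(2+7, 7+2, 10+0) = 10
v[4] = max(2+10, 7+7, 10+2, 14+0) = 14
v[5] = max(2+14, 7+10, 10+7, 14+2, 17+0) = 17
v[6] = max(2+17, 7+14, 10+10, 14+7, 17+2, 20+0) = 21
v[7] = max(2+21, 7+17, 10+14, …, 20+2, 23+0) = 24
v[8] = max(2+24, 7+21, 10+17, …, 23+2, 27+0) = 28
v[9] = max(2+28, 7+24, 10+21, …, 27+2, 30+0) = 31
v[10] = max(2+31, 7+28, 10+24, …, 30+2, 33+0) = 35
v[11] = max(2+35, 7+31, 10+28, …, 33+2, 36+0) = 38
v[12] = max(2+38, 7+35, 10+31, …, 36+2, 40+0) = 42
One optimal cutting: 2 + 2 + 2 + 2 + 2 + 2 → $7 + $7 + $7 + $7 + $7 + $7 = $42.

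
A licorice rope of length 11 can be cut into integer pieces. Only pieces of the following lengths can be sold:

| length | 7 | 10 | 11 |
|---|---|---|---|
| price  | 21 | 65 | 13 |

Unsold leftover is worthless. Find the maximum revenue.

65

Build f[k] bottom-up: f[k] = max over allowed piece i of (p[i] + f[k−i]).
f[1] = 0
f[2] = 0
f[3] = 0
f[4] = 0
f[5] = 0
f[6] = 0
f[7] = 21
f[8] = 21
f[9] = 21
f[10] = 65
f[11] = 65
One optimal cutting: pieces 10 with 1 cm of scrap → ¢65.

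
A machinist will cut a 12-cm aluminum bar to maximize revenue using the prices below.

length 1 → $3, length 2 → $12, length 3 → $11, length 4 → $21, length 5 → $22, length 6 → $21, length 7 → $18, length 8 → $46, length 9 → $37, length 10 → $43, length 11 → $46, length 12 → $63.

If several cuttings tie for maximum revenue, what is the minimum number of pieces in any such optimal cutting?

Consider every possible first cut. r[k] is the best of p[i]+r[k−i] over all sellable i≤k.
r[1] = 3
r[2] = 12
r[3] = 15  (first piece 1, then r[2]=12)
r[4] = 24  (first piece 2, then r[2]=12)
r[5] = 27  (first piece 1, then r[4]=24)
r[6] = 36  (first piece 2, then r[4]=24)
r[7] = 39  (first piece 1, then r[6]=36)
r[8] = 48  (first piece 2, then r[6]=36)
r[9] = 51  (first piece 1, then r[8]=48)
r[10] = 60  (first piece 2, then r[8]=48)
r[11] = 63  (first piece 1, then r[10]=60)
r[12] = 72  (first piece 2, then r[10]=60)
Maximum revenue is $72.
Now minimize piece count subject to staying optimal: for each k, pieces[k] = 1 + min over i with p[i]+r[k−i]=r[k] of pieces[k−i].
pieces[9] = 5
pieces[10] = 5
pieces[11] = 6
pieces[12] = 6

6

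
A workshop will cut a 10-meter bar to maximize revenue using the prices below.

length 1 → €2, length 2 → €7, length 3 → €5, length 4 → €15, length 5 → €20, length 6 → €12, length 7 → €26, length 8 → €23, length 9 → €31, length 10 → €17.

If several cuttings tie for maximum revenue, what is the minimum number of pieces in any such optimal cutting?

2

Build r[k] bottom-up: r[k] = max over allowed piece i of (p[i] + r[k−i]).
r[1] = 2
r[2] = max(2+2, 7+0) = 7
r[3] = max(2+7, 7+2, 5+0) = 9
r[4] = max(2+9, 7+7, 5+2, 15+0) = 15
r[5] = max(2+15, 7+9, 5+7, 15+2, 20+0) = 20
r[6] = max(2+20, 7+15, 5+9, 15+7, 20+2, 12+0) = 22
r[7] = max(2+22, 7+20, 5+15, …, 12+2, 26+0) = 27
r[8] = max(2+27, 7+22, 5+20, …, 26+2, 23+0) = 30
r[9] = max(2+30, 7+27, 5+22, …, 23+2, 31+0) = 35
r[10] = max(2+35, 7+30, 5+27, …, 31+2, 17+0) = 40
Maximum revenue is €40.
Now minimize piece count subject to staying optimal: for each k, pieces[k] = 1 + min over i with p[i]+r[k−i]=r[k] of pieces[k−i].
pieces[7] = 2
pieces[8] = 2
pieces[9] = 2
pieces[10] = 2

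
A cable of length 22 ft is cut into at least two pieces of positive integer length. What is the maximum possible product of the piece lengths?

Define g[k] = max over 1≤i<k of i · max(k−i, g[k−i]); the inner max lets the remainder stay uncut if that's better.
g[2] = 1·max(1,0) = 1·1 = 1
g[3] = max(1·2, 2·1) = 2
g[4] = max(1·3, 2·2, 3·1) = 4
g[5] = max(1·4, 2·3, 3·2, 4·1) = 6
g[6] = max(1·6, 2·4, 3·3, 4·2, 5·1) = 9
g[7] = max(1·9, 2·6, 3·4, 4·3, 5·2, 6·1) = 12
g[8] = max(1·12, 2·9, 3·6, …, 6·2, 7·1) = 18
g[9] = max(1·18, 2·12, 3·9, …, 7·2, 8·1) = 27
g[10] = max(1·27, 2·18, 3·12, …, 8·2, 9·1) = 36
g[11] = max(1·36, 2·27, 3·18, …, 9·2, 10·1) = 54
g[12] = max(1·54, 2·36, 3·27, …, 10·2, 11·1) = 81
g[13] = max(1·81, 2·54, 3·36, …, 11·2, 12·1) = 108
g[14] = max(1·108, 2·81, 3·54, …, 12·2, 13·1) = 162
g[15] = max(1·162, 2·108, 3·81, …, 13·2, 14·1) = 243
g[16] = max(1·243, 2·162, 3·108, …, 14·2, 15·1) = 324
g[17] = max(1·324, 2·243, 3·162, …, 15·2, 16·1) = 486
g[18] = max(1·486, 2·324, 3·243, …, 16·2, 17·1) = 729
g[19] = max(1·729, 2·486, 3·324, …, 17·2, 18·1) = 972
g[20] = max(1·972, 2·729, 3·486, …, 18·2, 19·1) = 1458
g[21] = max(1·1458, 2·972, 3·729, …, 19·2, 20·1) = 2187
g[22] = max(1·2187, 2·1458, 3·972, …, 20·2, 21·1) = 2916
One optimal split: 3 + 3 + 3 + 3 + 3 + 3 + 2 + 2; product 3·3·3·3·3·3·2·2 = 2916.

2916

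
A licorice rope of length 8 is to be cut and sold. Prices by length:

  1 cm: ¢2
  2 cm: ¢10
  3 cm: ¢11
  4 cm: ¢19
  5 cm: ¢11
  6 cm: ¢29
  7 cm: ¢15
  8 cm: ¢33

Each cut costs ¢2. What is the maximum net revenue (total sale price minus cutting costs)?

37

Consider every possible first cut. r[k] is the best of p[i]+r[k−i] over all sellable i≤k, charging 2 whenever i<k.
r[1] = 2
r[2] = 10
r[3] = 11
r[4] = 19
r[5] = 19  (first piece 1, then r[4]=19)
r[6] = 29
r[7] = 29  (first piece 1, then r[6]=29)
r[8] = 37  (first piece 2, then r[6]=29)
One optimal plan: pieces 6 + 2 (1 cut) → ¢39 − ¢2 = ¢37.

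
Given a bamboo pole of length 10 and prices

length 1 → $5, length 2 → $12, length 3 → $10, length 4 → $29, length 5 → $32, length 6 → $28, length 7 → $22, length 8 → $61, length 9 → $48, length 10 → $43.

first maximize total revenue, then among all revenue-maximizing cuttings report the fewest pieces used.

2

Build r[k] bottom-up: r[k] = max over allowed piece i of (p[i] + r[k−i]).
r[1] = 5
r[2] = max(5+5, 12+0) = 12
r[3] = max(5+12, 12+5, 10+0) = 17
r[4] = max(5+17, 12+12, 10+5, 29+0) = 29
r[5] = max(5+29, 12+17, 10+12, 29+5, 32+0) = 34
r[6] = max(5+34, 12+29, 10+17, 29+12, 32+5, 28+0) = 41
r[7] = max(5+41, 12+34, 10+29, …, 28+5, 22+0) = 46
r[8] = max(5+46, 12+41, 10+34, …, 22+5, 61+0) = 61
r[9] = max(5+61, 12+46, 10+41, …, 61+5, 48+0) = 66
r[10] = max(5+66, 12+61, 10+46, …, 48+5, 43+0) = 73
Maximum revenue is $73.
Now minimize piece count subject to staying optimal: for each k, pieces[k] = 1 + min over i with p[i]+r[k−i]=r[k] of pieces[k−i].
pieces[7] = 3
pieces[8] = 1
pieces[9] = 2
pieces[10] = 2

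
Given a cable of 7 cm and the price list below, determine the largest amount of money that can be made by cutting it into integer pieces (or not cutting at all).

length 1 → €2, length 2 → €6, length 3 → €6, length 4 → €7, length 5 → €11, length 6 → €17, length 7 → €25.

25

Let R[k] be the best obtainable value from length k. For each k, try every first piece i and keep the best of price[i] + R[k−i].
R[1] = 2
R[2] = max(2+2, 6+0) = 6
R[3] = max(2+6, 6+2, 6+0) = 8
R[4] = max(2+8, 6+6, 6+2, 7+0) = 12
R[5] = max(2+12, 6+8, 6+6, 7+2, 11+0) = 14
R[6] = max(2+14, 6+12, 6+8, 7+6, 11+2, 17+0) = 18
R[7] = max(2+18, 6+14, 6+12, …, 17+2, 25+0) = 25
Best is to sell the whole 7-cm piece uncut for €25.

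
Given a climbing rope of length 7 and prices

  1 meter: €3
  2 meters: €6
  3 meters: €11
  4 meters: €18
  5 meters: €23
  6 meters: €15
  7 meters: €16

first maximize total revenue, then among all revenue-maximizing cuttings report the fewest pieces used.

Build r[k] bottom-up: r[k] = max over allowed piece i of (p[i] + r[k−i]).
r[1] = 3
r[2] = max(3+3, 6+0) = 6
r[3] = max(3+6, 6+3, 11+0) = 11
r[4] = max(3+11, 6+6, 11+3, 18+0) = 18
r[5] = max(3+18, 6+11, 11+6, 18+3, 23+0) = 23
r[6] = max(3+23, 6+18, 11+11, 18+6, 23+3, 15+0) = 26
r[7] = max(3+26, 6+23, 11+18, …, 15+3, 16+0) = 29
Maximum revenue is €29.
Now minimize piece count subject to staying optimal: for each k, pieces[k] = 1 + min over i with p[i]+r[k−i]=r[k] of pieces[k−i].
pieces[4] = 1
pieces[5] = 1
pieces[6] = 2
pieces[7] = 2

2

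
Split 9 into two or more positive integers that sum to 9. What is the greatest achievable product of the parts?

Fill g[k] for k=2..9: at each k try every first piece i and multiply by the better of (k−i) uncut or g[k−i].
Small cases: g[2]=1, g[3]=2.
g[4] = max(1*3, 2*2, 3*1) = 4
g[5] = max(1*4, 2*3, 3*2, 4*1) = 6
g[6] = max(1*6, 2*4, 3*3, 4*2, 5*1) = 9
g[7] = max(1*9, 2*6, 3*4, 4*3, 5*2, 6*1) = 12
g[8] = max(1*12, 2*9, 3*6, …, 6*2, 7*1) = 18
g[9] = max(1*18, 2*12, 3*9, …, 7*2, 8*1) = 27
One optimal split: 3 + 3 + 3; product 3*3*3 = 27.

27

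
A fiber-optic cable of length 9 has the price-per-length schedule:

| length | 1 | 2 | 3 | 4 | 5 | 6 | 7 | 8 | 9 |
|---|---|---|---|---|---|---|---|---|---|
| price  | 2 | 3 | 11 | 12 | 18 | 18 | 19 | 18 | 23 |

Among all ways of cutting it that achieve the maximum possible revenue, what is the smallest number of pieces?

3

Consider every possible first cut. r[k] is the best of p[i]+r[k−i] over all sellable i≤k.
r[1] = 2
r[2] = max(2+2, 3+0) = 4
r[3] = max(2+4, 3+2, 11+0) = 11
r[4] = max(2+11, 3+4, 11+2, 12+0) = 13
r[5] = max(2+13, 3+11, 11+4, 12+2, 18+0) = 18
r[6] = max(2+18, 3+13, 11+11, 12+4, 18+2, 18+0) = 22
r[7] = max(2+22, 3+18, 11+13, …, 18+2, 19+0) = 24
r[8] = max(2+24, 3+22, 11+18, …, 19+2, 18+0) = 29
r[9] = max(2+29, 3+24, 11+22, …, 18+2, 23+0) = 33
Maximum revenue is $33.
Now minimize piece count subject to staying optimal: for each k, pieces[k] = 1 + min over i with p[i]+r[k−i]=r[k] of pieces[k−i].
pieces[6] = 2
pieces[7] = 3
pieces[8] = 2
pieces[9] = 3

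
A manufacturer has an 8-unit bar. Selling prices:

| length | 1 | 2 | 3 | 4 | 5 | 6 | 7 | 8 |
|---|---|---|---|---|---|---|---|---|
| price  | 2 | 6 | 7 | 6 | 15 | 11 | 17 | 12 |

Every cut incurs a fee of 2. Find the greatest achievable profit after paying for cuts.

Consider every possible first cut. v[k] is the best of p[i]+v[k−i] over all sellable i≤k, charging 2 whenever i<k.
v[1] = 2
v[2] = max(2+2-2, 6+0) = 6
v[3] = max(2+6-2, 6+2-2, 7+0) = 7
v[4] = max(2+7-2, 6+6-2, 7+2-2, 6+0) = 10
v[5] = max(2+10-2, 6+7-2, 7+6-2, 6+2-2, 15+0) = 15
v[6] = max(2+15-2, 6+10-2, 7+7-2, 6+6-2, 15+2-2, 11+0) = 15
v[7] = max(2+15-2, 6+15-2, 7+10-2, …, 11+2-2, 17+0) = 19
v[8] = max(2+19-2, 6+15-2, 7+15-2, …, 17+2-2, 12+0) = 20
One optimal plan: pieces 5 + 3 (1 cut) → 22 − 2 = 20.

20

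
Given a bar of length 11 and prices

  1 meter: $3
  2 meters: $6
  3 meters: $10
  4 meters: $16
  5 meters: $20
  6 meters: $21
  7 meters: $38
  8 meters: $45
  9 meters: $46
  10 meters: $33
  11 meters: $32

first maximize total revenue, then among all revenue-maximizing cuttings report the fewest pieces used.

Consider every possible first cut. r[k] is the best of p[i]+r[k−i] over all sellable i≤k.
r[1] = 3
r[2] = 6  (first piece 1, then r[1]=3)
r[3] = 10
r[4] = 16
r[5] = 20
r[6] = 23  (first piece 1, then r[5]=20)
r[7] = 38
r[8] = 45
r[9] = 48  (first piece 1, then r[8]=45)
r[10] = 51  (first piece 1, then r[9]=48)
r[11] = 55  (first piece 3, then r[8]=45)
Maximum revenue is $55.
Now minimize piece count subject to staying optimal: for each k, pieces[k] = 1 + min over i with p[i]+r[k−i]=r[k] of pieces[k−i].
pieces[8] = 1
pieces[9] = 2
pieces[10] = 2
pieces[11] = 2

2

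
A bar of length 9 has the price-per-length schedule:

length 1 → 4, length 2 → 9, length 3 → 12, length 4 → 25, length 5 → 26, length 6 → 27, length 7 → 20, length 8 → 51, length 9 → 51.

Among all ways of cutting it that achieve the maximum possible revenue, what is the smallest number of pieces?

Build r[k] bottom-up: r[k] = max over allowed piece i of (p[i] + r[k−i]).
r[1] = 4
r[2] = max(4+4, 9+0) = 9
r[3] = max(4+9, 9+4, 12+0) = 13
r[4] = max(4+13, 9+9, 12+4, 25+0) = 25
r[5] = max(4+25, 9+13, 12+9, 25+4, 26+0) = 29
r[6] = max(4+29, 9+25, 12+13, 25+9, 26+4, 27+0) = 34
r[7] = max(4+34, 9+29, 12+25, …, 27+4, 20+0) = 38
r[8] = max(4+38, 9+34, 12+29, …, 20+4, 51+0) = 51
r[9] = max(4+51, 9+38, 12+34, …, 51+4, 51+0) = 55
Maximum revenue is 55.
Now minimize piece count subject to staying optimal: for each k, pieces[k] = 1 + min over i with p[i]+r[k−i]=r[k] of pieces[k−i].
pieces[6] = 2
pieces[7] = 3
pieces[8] = 1
pieces[9] = 2

2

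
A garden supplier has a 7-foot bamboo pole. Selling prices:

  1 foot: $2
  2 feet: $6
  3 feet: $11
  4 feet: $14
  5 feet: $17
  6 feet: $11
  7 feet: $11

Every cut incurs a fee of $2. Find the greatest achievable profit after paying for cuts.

23

Build r[k] bottom-up: r[k] = max over allowed piece i of (p[i] + r[k−i]) − 2 per cut.
r[1] = 2
r[2] = 6
r[3] = 11
r[4] = 14
r[5] = 17
r[6] = 20  (first piece 3, then r[3]=11)
r[7] = 23  (first piece 3, then r[4]=14)
One optimal plan: pieces 4 + 3 (1 cut) → $25 − $2 = $23.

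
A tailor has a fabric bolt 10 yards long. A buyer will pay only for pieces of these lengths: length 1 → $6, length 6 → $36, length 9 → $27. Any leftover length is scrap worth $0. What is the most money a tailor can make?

60

Build r[k] bottom-up: r[k] = max over allowed piece i of (p[i] + r[k−i]).
r[1] = 6
r[2] = 12  (first piece 1, then r[1]=6)
r[3] = 18  (first piece 1, then r[2]=12)
r[4] = 24  (first piece 1, then r[3]=18)
r[5] = 30  (first piece 1, then r[4]=24)
r[6] = max(6+30, 36+0) = 36
r[7] = max(6+36, 36+6) = 42
r[8] = max(6+42, 36+12) = 48
r[9] = max(6+48, 36+18, 27+0) = 54
r[10] = max(6+54, 36+24, 27+6) = 60
One optimal cutting: 1 + 1 + 1 + 1 + 1 + 1 + 1 + 1 + 1 + 1 → $60.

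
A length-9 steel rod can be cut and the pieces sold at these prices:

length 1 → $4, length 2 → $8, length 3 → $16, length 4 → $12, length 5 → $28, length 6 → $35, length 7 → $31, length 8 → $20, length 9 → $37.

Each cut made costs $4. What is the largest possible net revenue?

Let net[k] be the best obtainable value from length k. For each k, try every first piece i and keep the best of price[i] + net[k−i] minus the 4 cut fee when i<k.
net[1] = 4
net[2] = max(4+4-4, 8+0) = 8
net[3] = max(4+8-4, 8+4-4, 16+0) = 16
net[4] = max(4+16-4, 8+8-4, 16+4-4, 12+0) = 16
net[5] = max(4+16-4, 8+16-4, 16+8-4, 12+4-4, 28+0) = 28
net[6] = max(4+28-4, 8+16-4, 16+16-4, 12+8-4, 28+4-4, 35+0) = 35
net[7] = max(4+35-4, 8+28-4, 16+16-4, …, 35+4-4, 31+0) = 35
net[8] = max(4+35-4, 8+35-4, 16+28-4, …, 31+4-4, 20+0) = 40
net[9] = max(4+40-4, 8+35-4, 16+35-4, …, 20+4-4, 37+0) = 47
One optimal plan: pieces 6 + 3 (1 cut) → $51 − $4 = $47.

47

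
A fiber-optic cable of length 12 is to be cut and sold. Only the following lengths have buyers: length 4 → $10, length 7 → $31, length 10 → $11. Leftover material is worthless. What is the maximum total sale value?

41

Consider every possible first cut. f[k] is the best of p[i]+f[k−i] over all sellable i≤k.
f[1] = 0
f[2] = 0
f[3] = 0
f[4] = 10
f[5] = 10
f[6] = 10
f[7] = max(10+0, 31+0) = 31
f[8] = max(10+10, 31+0) = 31
f[9] = max(10+10, 31+0) = 31
f[10] = max(10+10, 31+0, 11+0) = 31
f[11] = max(10+31, 31+10, 11+0) = 41
f[12] = max(10+31, 31+10, 11+0) = 41
One optimal cutting: pieces 7 + 4 with 1 meter of scrap → $41.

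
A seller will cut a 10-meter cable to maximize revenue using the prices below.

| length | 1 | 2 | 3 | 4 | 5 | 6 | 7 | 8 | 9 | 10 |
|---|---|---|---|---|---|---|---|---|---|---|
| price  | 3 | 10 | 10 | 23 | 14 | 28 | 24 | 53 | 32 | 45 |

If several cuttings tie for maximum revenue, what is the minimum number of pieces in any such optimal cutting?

Consider every possible first cut. r[k] is the best of p[i]+r[k−i] over all sellable i≤k.
r[1] = 3
r[2] = 10
r[3] = 13  (first piece 1, then r[2]=10)
r[4] = 23
r[5] = 26  (first piece 1, then r[4]=23)
r[6] = 33  (first piece 2, then r[4]=23)
r[7] = 36  (first piece 1, then r[6]=33)
r[8] = 53
r[9] = 56  (first piece 1, then r[8]=53)
r[10] = 63  (first piece 2, then r[8]=53)
Maximum revenue is $63.
Now minimize piece count subject to staying optimal: for each k, pieces[k] = 1 + min over i with p[i]+r[k−i]=r[k] of pieces[k−i].
pieces[7] = 3
pieces[8] = 1
pieces[9] = 2
pieces[10] = 2

2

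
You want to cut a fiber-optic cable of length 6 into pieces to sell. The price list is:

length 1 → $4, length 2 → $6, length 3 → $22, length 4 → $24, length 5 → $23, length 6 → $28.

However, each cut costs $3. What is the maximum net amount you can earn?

41

Consider every possible first cut. r[k] is the best of p[i]+r[k−i] over all sellable i≤k, charging 3 whenever i<k.
r[1] = 4
r[2] = max(4+4-3, 6+0) = 6
r[3] = max(4+6-3, 6+4-3, 22+0) = 22
r[4] = max(4+22-3, 6+6-3, 22+4-3, 24+0) = 24
r[5] = max(4+24-3, 6+22-3, 22+6-3, 24+4-3, 23+0) = 25
r[6] = max(4+25-3, 6+24-3, 22+22-3, 24+6-3, 23+4-3, 28+0) = 41
One optimal plan: pieces 3 + 3 (1 cut) → $44 − $3 = $41.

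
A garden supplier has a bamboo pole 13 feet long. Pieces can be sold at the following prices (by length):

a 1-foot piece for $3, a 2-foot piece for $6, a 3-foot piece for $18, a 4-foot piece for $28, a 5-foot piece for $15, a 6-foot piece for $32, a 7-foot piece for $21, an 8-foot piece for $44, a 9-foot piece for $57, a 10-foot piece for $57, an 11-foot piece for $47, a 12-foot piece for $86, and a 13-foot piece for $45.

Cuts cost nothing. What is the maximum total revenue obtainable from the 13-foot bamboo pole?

Build R[k] bottom-up: R[k] = max over allowed piece i of (p[i] + R[k−i]).
R[1] = 3
R[2] = max(3+3, 6+0) = 6
R[3] = max(3+6, 6+3, 18+0) = 18
R[4] = max(3+18, 6+6, 18+3, 28+0) = 28
R[5] = max(3+28, 6+18, 18+6, 28+3, 15+0) = 31
R[6] = max(3+31, 6+28, 18+18, 28+6, 15+3, 32+0) = 36
R[7] = max(3+36, 6+31, 18+28, …, 32+3, 21+0) = 46
R[8] = max(3+46, 6+36, 18+31, …, 21+3, 44+0) = 56
R[9] = max(3+56, 6+46, 18+36, …, 44+3, 57+0) = 59
R[10] = max(3+59, 6+56, 18+46, …, 57+3, 57+0) = 64
R[11] = max(3+64, 6+59, 18+56, …, 57+3, 47+0) = 74
R[12] = max(3+74, 6+64, 18+59, …, 47+3, 86+0) = 86
R[13] = max(3+86, 6+74, 18+64, …, 86+3, 45+0) = 89
One optimal cutting: 12 + 1 → $86 + $3 = $89.

89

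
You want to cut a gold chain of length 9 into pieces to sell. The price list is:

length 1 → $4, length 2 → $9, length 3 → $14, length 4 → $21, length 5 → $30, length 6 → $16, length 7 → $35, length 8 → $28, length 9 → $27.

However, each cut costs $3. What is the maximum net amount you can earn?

48

Let net[k] be the best obtainable value from length k. For each k, try every first piece i and keep the best of price[i] + net[k−i] minus the 3 cut fee when i<k.
net[1] = 4
net[2] = max(4+4-3, 9+0) = 9
net[3] = max(4+9-3, 9+4-3, 14+0) = 14
net[4] = max(4+14-3, 9+9-3, 14+4-3, 21+0) = 21
net[5] = max(4+21-3, 9+14-3, 14+9-3, 21+4-3, 30+0) = 30
net[6] = max(4+30-3, 9+21-3, 14+14-3, 21+9-3, 30+4-3, 16+0) = 31
net[7] = max(4+31-3, 9+30-3, 14+21-3, …, 16+4-3, 35+0) = 36
net[8] = max(4+36-3, 9+31-3, 14+30-3, …, 35+4-3, 28+0) = 41
net[9] = max(4+41-3, 9+36-3, 14+31-3, …, 28+4-3, 27+0) = 48
One optimal plan: pieces 5 + 4 (1 cut) → $51 − $3 = $48.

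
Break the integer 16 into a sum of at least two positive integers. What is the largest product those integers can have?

324

Fill m[k] for k=2..16: at each k try every first piece i and multiply by the better of (k−i) uncut or m[k−i].
Small cases: m[2]=1, m[3]=2, m[4]=4, m[5]=6, m[6]=9, m[7]=12, m[8]=18.
m[9] = max(1·18, 2·12, 3·9, …, 7·2, 8·1) = 27
m[10] = max(1·27, 2·18, 3·12, …, 8·2, 9·1) = 36
m[11] = max(1·36, 2·27, 3·18, …, 9·2, 10·1) = 54
m[12] = max(1·54, 2·36, 3·27, …, 10·2, 11·1) = 81
m[13] = max(1·81, 2·54, 3·36, …, 11·2, 12·1) = 108
m[14] = max(1·108, 2·81, 3·54, …, 12·2, 13·1) = 162
m[15] = max(1·162, 2·108, 3·81, …, 13·2, 14·1) = 243
m[16] = max(1·243, 2·162, 3·108, …, 14·2, 15·1) = 324
One optimal split: 3 + 3 + 3 + 3 + 2 + 2; product 3·3·3·3·2·2 = 324.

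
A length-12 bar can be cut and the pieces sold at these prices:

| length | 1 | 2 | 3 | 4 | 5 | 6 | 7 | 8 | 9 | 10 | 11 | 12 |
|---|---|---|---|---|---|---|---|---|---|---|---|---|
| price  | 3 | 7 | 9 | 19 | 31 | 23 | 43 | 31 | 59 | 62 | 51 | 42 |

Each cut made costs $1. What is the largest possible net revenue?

73

Build v[k] bottom-up: v[k] = max over allowed piece i of (p[i] + v[k−i]) − 1 per cut.
v[1] = 3
v[2] = 7
v[3] = 9  (first piece 1, then v[2]=7)
v[4] = 19
v[5] = 31
v[6] = 33  (first piece 1, then v[5]=31)
v[7] = 43
v[8] = 45  (first piece 1, then v[7]=43)
v[9] = 59
v[10] = 62
v[11] = 65  (first piece 2, then v[9]=59)
v[12] = 73  (first piece 5, then v[7]=43)
One optimal plan: pieces 7 + 5 (1 cut) → $74 − $1 = $73.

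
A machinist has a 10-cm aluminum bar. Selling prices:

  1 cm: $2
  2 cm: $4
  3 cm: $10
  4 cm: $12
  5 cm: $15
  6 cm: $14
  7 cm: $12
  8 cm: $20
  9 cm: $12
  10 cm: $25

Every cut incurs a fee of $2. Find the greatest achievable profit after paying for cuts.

28

Let net[k] be the best obtainable value from length k. For each k, try every first piece i and keep the best of price[i] + net[k−i] minus the 2 cut fee when i<k.
net[1] = 2
net[2] = 4
net[3] = 10
net[4] = 12
net[5] = 15
net[6] = 18  (first piece 3, then net[3]=10)
net[7] = 20  (first piece 3, then net[4]=12)
net[8] = 23  (first piece 3, then net[5]=15)
net[9] = 26  (first piece 3, then net[6]=18)
net[10] = 28  (first piece 3, then net[7]=20)
One optimal plan: pieces 4 + 3 + 3 (2 cuts) → $32 − $4 = $28.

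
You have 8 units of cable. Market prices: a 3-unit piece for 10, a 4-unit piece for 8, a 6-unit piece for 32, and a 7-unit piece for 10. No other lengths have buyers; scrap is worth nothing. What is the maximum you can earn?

32

Consider every possible first cut. best[k] is the best of p[i]+best[k−i] over all sellable i≤k.
best[1] = 0
best[2] = 0
best[3] = 10
best[4] = max(10+0, 8+0) = 10
best[5] = max(10+0, 8+0) = 10
best[6] = max(10+10, 8+0, 32+0) = 32
best[7] = max(10+10, 8+10, 32+0, 10+0) = 32
best[8] = max(10+10, 8+10, 32+0, 10+0) = 32
One optimal cutting: pieces 6 with 2 units of scrap → 32.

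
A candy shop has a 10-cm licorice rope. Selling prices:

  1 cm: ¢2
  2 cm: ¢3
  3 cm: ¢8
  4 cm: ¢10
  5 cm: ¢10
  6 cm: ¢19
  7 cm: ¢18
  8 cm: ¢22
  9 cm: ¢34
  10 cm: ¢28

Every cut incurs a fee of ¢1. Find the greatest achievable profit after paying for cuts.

Let r[k] be the best obtainable value from length k. For each k, try every first piece i and keep the best of price[i] + r[k−i] minus the 1 cut fee when i<k.
r[1] = 2
r[2] = 3  (first piece 1, then r[1]=2)
r[3] = 8
r[4] = 10
r[5] = 11  (first piece 1, then r[4]=10)
r[6] = 19
r[7] = 20  (first piece 1, then r[6]=19)
r[8] = 22
r[9] = 34
r[10] = 35  (first piece 1, then r[9]=34)
One optimal plan: pieces 9 + 1 (1 cut) → ¢36 − ¢1 = ¢35.

35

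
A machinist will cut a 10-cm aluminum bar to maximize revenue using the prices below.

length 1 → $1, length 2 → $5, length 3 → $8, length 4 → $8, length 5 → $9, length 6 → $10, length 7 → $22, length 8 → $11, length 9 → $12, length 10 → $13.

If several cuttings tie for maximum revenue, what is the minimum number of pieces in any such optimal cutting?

2

Consider every possible first cut. r[k] is the best of p[i]+r[k−i] over all sellable i≤k.
r[1] = 1
r[2] = max(1+1, 5+0) = 5
r[3] = max(1+5, 5+1, 8+0) = 8
r[4] = max(1+8, 5+5, 8+1, 8+0) = 10
r[5] = max(1+10, 5+8, 8+5, 8+1, 9+0) = 13
r[6] = max(1+13, 5+10, 8+8, 8+5, 9+1, 10+0) = 16
r[7] = max(1+16, 5+13, 8+10, …, 10+1, 22+0) = 22
r[8] = max(1+22, 5+16, 8+13, …, 22+1, 11+0) = 23
r[9] = max(1+23, 5+22, 8+16, …, 11+1, 12+0) = 27
r[10] = max(1+27, 5+23, 8+22, …, 12+1, 13+0) = 30
Maximum revenue is $30.
Now minimize piece count subject to staying optimal: for each k, pieces[k] = 1 + min over i with p[i]+r[k−i]=r[k] of pieces[k−i].
pieces[7] = 1
pieces[8] = 2
pieces[9] = 2
pieces[10] = 2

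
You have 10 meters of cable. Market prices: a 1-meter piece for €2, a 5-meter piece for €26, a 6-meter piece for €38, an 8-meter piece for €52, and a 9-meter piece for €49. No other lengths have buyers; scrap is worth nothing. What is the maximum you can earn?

56

Build r[k] bottom-up: r[k] = max over allowed piece i of (p[i] + r[k−i]).
r[1] = 2
r[2] = 4  (first piece 1, then r[1]=2)
r[3] = 6  (first piece 1, then r[2]=4)
r[4] = 8  (first piece 1, then r[3]=6)
r[5] = 26
r[6] = 38
r[7] = 40  (first piece 1, then r[6]=38)
r[8] = 52
r[9] = 54  (first piece 1, then r[8]=52)
r[10] = 56  (first piece 1, then r[9]=54)
One optimal cutting: 8 + 1 + 1 → €56.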